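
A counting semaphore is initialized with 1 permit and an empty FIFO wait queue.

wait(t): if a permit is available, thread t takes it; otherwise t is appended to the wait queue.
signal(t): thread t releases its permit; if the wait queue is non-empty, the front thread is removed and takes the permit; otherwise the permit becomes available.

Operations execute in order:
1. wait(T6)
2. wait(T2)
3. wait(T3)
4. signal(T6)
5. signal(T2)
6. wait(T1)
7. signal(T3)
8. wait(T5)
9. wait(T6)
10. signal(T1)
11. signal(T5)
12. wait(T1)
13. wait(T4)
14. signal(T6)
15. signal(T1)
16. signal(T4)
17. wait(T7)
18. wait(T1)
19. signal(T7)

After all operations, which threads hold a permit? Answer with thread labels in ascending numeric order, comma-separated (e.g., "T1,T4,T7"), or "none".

Answer: T1

Derivation:
Step 1: wait(T6) -> count=0 queue=[] holders={T6}
Step 2: wait(T2) -> count=0 queue=[T2] holders={T6}
Step 3: wait(T3) -> count=0 queue=[T2,T3] holders={T6}
Step 4: signal(T6) -> count=0 queue=[T3] holders={T2}
Step 5: signal(T2) -> count=0 queue=[] holders={T3}
Step 6: wait(T1) -> count=0 queue=[T1] holders={T3}
Step 7: signal(T3) -> count=0 queue=[] holders={T1}
Step 8: wait(T5) -> count=0 queue=[T5] holders={T1}
Step 9: wait(T6) -> count=0 queue=[T5,T6] holders={T1}
Step 10: signal(T1) -> count=0 queue=[T6] holders={T5}
Step 11: signal(T5) -> count=0 queue=[] holders={T6}
Step 12: wait(T1) -> count=0 queue=[T1] holders={T6}
Step 13: wait(T4) -> count=0 queue=[T1,T4] holders={T6}
Step 14: signal(T6) -> count=0 queue=[T4] holders={T1}
Step 15: signal(T1) -> count=0 queue=[] holders={T4}
Step 16: signal(T4) -> count=1 queue=[] holders={none}
Step 17: wait(T7) -> count=0 queue=[] holders={T7}
Step 18: wait(T1) -> count=0 queue=[T1] holders={T7}
Step 19: signal(T7) -> count=0 queue=[] holders={T1}
Final holders: T1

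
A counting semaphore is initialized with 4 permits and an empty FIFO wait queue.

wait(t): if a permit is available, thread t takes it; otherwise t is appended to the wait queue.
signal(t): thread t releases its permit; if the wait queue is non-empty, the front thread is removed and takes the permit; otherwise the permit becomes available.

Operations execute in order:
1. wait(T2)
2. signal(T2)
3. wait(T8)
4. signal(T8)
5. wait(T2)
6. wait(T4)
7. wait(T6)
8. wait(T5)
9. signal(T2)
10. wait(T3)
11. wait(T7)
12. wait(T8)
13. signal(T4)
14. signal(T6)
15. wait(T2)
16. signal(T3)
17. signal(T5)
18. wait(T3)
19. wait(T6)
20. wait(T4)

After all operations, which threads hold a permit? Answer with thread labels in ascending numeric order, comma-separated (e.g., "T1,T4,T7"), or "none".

Step 1: wait(T2) -> count=3 queue=[] holders={T2}
Step 2: signal(T2) -> count=4 queue=[] holders={none}
Step 3: wait(T8) -> count=3 queue=[] holders={T8}
Step 4: signal(T8) -> count=4 queue=[] holders={none}
Step 5: wait(T2) -> count=3 queue=[] holders={T2}
Step 6: wait(T4) -> count=2 queue=[] holders={T2,T4}
Step 7: wait(T6) -> count=1 queue=[] holders={T2,T4,T6}
Step 8: wait(T5) -> count=0 queue=[] holders={T2,T4,T5,T6}
Step 9: signal(T2) -> count=1 queue=[] holders={T4,T5,T6}
Step 10: wait(T3) -> count=0 queue=[] holders={T3,T4,T5,T6}
Step 11: wait(T7) -> count=0 queue=[T7] holders={T3,T4,T5,T6}
Step 12: wait(T8) -> count=0 queue=[T7,T8] holders={T3,T4,T5,T6}
Step 13: signal(T4) -> count=0 queue=[T8] holders={T3,T5,T6,T7}
Step 14: signal(T6) -> count=0 queue=[] holders={T3,T5,T7,T8}
Step 15: wait(T2) -> count=0 queue=[T2] holders={T3,T5,T7,T8}
Step 16: signal(T3) -> count=0 queue=[] holders={T2,T5,T7,T8}
Step 17: signal(T5) -> count=1 queue=[] holders={T2,T7,T8}
Step 18: wait(T3) -> count=0 queue=[] holders={T2,T3,T7,T8}
Step 19: wait(T6) -> count=0 queue=[T6] holders={T2,T3,T7,T8}
Step 20: wait(T4) -> count=0 queue=[T6,T4] holders={T2,T3,T7,T8}
Final holders: T2,T3,T7,T8

Answer: T2,T3,T7,T8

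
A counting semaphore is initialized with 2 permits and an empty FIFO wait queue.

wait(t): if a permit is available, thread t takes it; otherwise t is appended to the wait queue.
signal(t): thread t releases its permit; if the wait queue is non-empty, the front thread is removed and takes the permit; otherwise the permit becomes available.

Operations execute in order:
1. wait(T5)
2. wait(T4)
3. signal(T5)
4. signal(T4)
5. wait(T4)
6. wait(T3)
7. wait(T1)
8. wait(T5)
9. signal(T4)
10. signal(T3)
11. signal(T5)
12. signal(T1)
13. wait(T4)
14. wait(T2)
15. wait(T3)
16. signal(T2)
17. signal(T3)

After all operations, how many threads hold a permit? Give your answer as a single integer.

Step 1: wait(T5) -> count=1 queue=[] holders={T5}
Step 2: wait(T4) -> count=0 queue=[] holders={T4,T5}
Step 3: signal(T5) -> count=1 queue=[] holders={T4}
Step 4: signal(T4) -> count=2 queue=[] holders={none}
Step 5: wait(T4) -> count=1 queue=[] holders={T4}
Step 6: wait(T3) -> count=0 queue=[] holders={T3,T4}
Step 7: wait(T1) -> count=0 queue=[T1] holders={T3,T4}
Step 8: wait(T5) -> count=0 queue=[T1,T5] holders={T3,T4}
Step 9: signal(T4) -> count=0 queue=[T5] holders={T1,T3}
Step 10: signal(T3) -> count=0 queue=[] holders={T1,T5}
Step 11: signal(T5) -> count=1 queue=[] holders={T1}
Step 12: signal(T1) -> count=2 queue=[] holders={none}
Step 13: wait(T4) -> count=1 queue=[] holders={T4}
Step 14: wait(T2) -> count=0 queue=[] holders={T2,T4}
Step 15: wait(T3) -> count=0 queue=[T3] holders={T2,T4}
Step 16: signal(T2) -> count=0 queue=[] holders={T3,T4}
Step 17: signal(T3) -> count=1 queue=[] holders={T4}
Final holders: {T4} -> 1 thread(s)

Answer: 1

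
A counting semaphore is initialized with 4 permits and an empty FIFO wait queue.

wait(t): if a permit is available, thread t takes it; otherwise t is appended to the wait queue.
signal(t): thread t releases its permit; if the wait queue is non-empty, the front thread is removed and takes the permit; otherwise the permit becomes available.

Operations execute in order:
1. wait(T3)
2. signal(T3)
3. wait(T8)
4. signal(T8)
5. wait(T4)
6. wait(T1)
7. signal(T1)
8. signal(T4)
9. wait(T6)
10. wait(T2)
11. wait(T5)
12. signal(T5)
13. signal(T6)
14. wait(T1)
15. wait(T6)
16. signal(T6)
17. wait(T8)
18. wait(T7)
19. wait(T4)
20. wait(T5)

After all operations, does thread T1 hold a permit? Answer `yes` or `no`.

Answer: yes

Derivation:
Step 1: wait(T3) -> count=3 queue=[] holders={T3}
Step 2: signal(T3) -> count=4 queue=[] holders={none}
Step 3: wait(T8) -> count=3 queue=[] holders={T8}
Step 4: signal(T8) -> count=4 queue=[] holders={none}
Step 5: wait(T4) -> count=3 queue=[] holders={T4}
Step 6: wait(T1) -> count=2 queue=[] holders={T1,T4}
Step 7: signal(T1) -> count=3 queue=[] holders={T4}
Step 8: signal(T4) -> count=4 queue=[] holders={none}
Step 9: wait(T6) -> count=3 queue=[] holders={T6}
Step 10: wait(T2) -> count=2 queue=[] holders={T2,T6}
Step 11: wait(T5) -> count=1 queue=[] holders={T2,T5,T6}
Step 12: signal(T5) -> count=2 queue=[] holders={T2,T6}
Step 13: signal(T6) -> count=3 queue=[] holders={T2}
Step 14: wait(T1) -> count=2 queue=[] holders={T1,T2}
Step 15: wait(T6) -> count=1 queue=[] holders={T1,T2,T6}
Step 16: signal(T6) -> count=2 queue=[] holders={T1,T2}
Step 17: wait(T8) -> count=1 queue=[] holders={T1,T2,T8}
Step 18: wait(T7) -> count=0 queue=[] holders={T1,T2,T7,T8}
Step 19: wait(T4) -> count=0 queue=[T4] holders={T1,T2,T7,T8}
Step 20: wait(T5) -> count=0 queue=[T4,T5] holders={T1,T2,T7,T8}
Final holders: {T1,T2,T7,T8} -> T1 in holders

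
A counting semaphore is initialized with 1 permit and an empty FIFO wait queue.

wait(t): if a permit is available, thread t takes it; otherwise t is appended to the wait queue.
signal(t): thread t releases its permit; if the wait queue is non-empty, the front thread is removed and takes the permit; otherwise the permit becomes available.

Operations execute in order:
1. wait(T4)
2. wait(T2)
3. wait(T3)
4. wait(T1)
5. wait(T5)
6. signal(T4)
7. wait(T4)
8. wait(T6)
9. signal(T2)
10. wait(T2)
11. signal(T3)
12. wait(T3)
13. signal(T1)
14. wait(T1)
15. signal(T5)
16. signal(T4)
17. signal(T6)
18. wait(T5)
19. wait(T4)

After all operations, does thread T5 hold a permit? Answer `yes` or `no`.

Step 1: wait(T4) -> count=0 queue=[] holders={T4}
Step 2: wait(T2) -> count=0 queue=[T2] holders={T4}
Step 3: wait(T3) -> count=0 queue=[T2,T3] holders={T4}
Step 4: wait(T1) -> count=0 queue=[T2,T3,T1] holders={T4}
Step 5: wait(T5) -> count=0 queue=[T2,T3,T1,T5] holders={T4}
Step 6: signal(T4) -> count=0 queue=[T3,T1,T5] holders={T2}
Step 7: wait(T4) -> count=0 queue=[T3,T1,T5,T4] holders={T2}
Step 8: wait(T6) -> count=0 queue=[T3,T1,T5,T4,T6] holders={T2}
Step 9: signal(T2) -> count=0 queue=[T1,T5,T4,T6] holders={T3}
Step 10: wait(T2) -> count=0 queue=[T1,T5,T4,T6,T2] holders={T3}
Step 11: signal(T3) -> count=0 queue=[T5,T4,T6,T2] holders={T1}
Step 12: wait(T3) -> count=0 queue=[T5,T4,T6,T2,T3] holders={T1}
Step 13: signal(T1) -> count=0 queue=[T4,T6,T2,T3] holders={T5}
Step 14: wait(T1) -> count=0 queue=[T4,T6,T2,T3,T1] holders={T5}
Step 15: signal(T5) -> count=0 queue=[T6,T2,T3,T1] holders={T4}
Step 16: signal(T4) -> count=0 queue=[T2,T3,T1] holders={T6}
Step 17: signal(T6) -> count=0 queue=[T3,T1] holders={T2}
Step 18: wait(T5) -> count=0 queue=[T3,T1,T5] holders={T2}
Step 19: wait(T4) -> count=0 queue=[T3,T1,T5,T4] holders={T2}
Final holders: {T2} -> T5 not in holders

Answer: no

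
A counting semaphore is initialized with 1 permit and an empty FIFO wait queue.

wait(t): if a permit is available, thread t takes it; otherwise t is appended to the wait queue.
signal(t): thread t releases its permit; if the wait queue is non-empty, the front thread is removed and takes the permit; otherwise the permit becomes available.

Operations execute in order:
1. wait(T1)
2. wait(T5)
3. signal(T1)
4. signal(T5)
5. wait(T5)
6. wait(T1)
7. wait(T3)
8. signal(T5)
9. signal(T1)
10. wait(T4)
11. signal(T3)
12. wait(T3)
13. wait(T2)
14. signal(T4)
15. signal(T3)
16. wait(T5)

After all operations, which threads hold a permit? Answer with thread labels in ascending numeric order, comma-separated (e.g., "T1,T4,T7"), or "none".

Step 1: wait(T1) -> count=0 queue=[] holders={T1}
Step 2: wait(T5) -> count=0 queue=[T5] holders={T1}
Step 3: signal(T1) -> count=0 queue=[] holders={T5}
Step 4: signal(T5) -> count=1 queue=[] holders={none}
Step 5: wait(T5) -> count=0 queue=[] holders={T5}
Step 6: wait(T1) -> count=0 queue=[T1] holders={T5}
Step 7: wait(T3) -> count=0 queue=[T1,T3] holders={T5}
Step 8: signal(T5) -> count=0 queue=[T3] holders={T1}
Step 9: signal(T1) -> count=0 queue=[] holders={T3}
Step 10: wait(T4) -> count=0 queue=[T4] holders={T3}
Step 11: signal(T3) -> count=0 queue=[] holders={T4}
Step 12: wait(T3) -> count=0 queue=[T3] holders={T4}
Step 13: wait(T2) -> count=0 queue=[T3,T2] holders={T4}
Step 14: signal(T4) -> count=0 queue=[T2] holders={T3}
Step 15: signal(T3) -> count=0 queue=[] holders={T2}
Step 16: wait(T5) -> count=0 queue=[T5] holders={T2}
Final holders: T2

Answer: T2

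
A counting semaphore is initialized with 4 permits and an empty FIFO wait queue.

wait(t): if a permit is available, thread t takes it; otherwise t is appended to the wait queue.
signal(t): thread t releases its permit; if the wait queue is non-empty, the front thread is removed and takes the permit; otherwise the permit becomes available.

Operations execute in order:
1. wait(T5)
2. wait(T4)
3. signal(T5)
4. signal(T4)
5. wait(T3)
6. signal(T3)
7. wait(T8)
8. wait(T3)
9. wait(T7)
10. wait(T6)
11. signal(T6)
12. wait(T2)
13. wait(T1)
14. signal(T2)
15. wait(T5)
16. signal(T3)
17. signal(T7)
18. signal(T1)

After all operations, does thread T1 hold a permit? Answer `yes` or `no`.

Step 1: wait(T5) -> count=3 queue=[] holders={T5}
Step 2: wait(T4) -> count=2 queue=[] holders={T4,T5}
Step 3: signal(T5) -> count=3 queue=[] holders={T4}
Step 4: signal(T4) -> count=4 queue=[] holders={none}
Step 5: wait(T3) -> count=3 queue=[] holders={T3}
Step 6: signal(T3) -> count=4 queue=[] holders={none}
Step 7: wait(T8) -> count=3 queue=[] holders={T8}
Step 8: wait(T3) -> count=2 queue=[] holders={T3,T8}
Step 9: wait(T7) -> count=1 queue=[] holders={T3,T7,T8}
Step 10: wait(T6) -> count=0 queue=[] holders={T3,T6,T7,T8}
Step 11: signal(T6) -> count=1 queue=[] holders={T3,T7,T8}
Step 12: wait(T2) -> count=0 queue=[] holders={T2,T3,T7,T8}
Step 13: wait(T1) -> count=0 queue=[T1] holders={T2,T3,T7,T8}
Step 14: signal(T2) -> count=0 queue=[] holders={T1,T3,T7,T8}
Step 15: wait(T5) -> count=0 queue=[T5] holders={T1,T3,T7,T8}
Step 16: signal(T3) -> count=0 queue=[] holders={T1,T5,T7,T8}
Step 17: signal(T7) -> count=1 queue=[] holders={T1,T5,T8}
Step 18: signal(T1) -> count=2 queue=[] holders={T5,T8}
Final holders: {T5,T8} -> T1 not in holders

Answer: no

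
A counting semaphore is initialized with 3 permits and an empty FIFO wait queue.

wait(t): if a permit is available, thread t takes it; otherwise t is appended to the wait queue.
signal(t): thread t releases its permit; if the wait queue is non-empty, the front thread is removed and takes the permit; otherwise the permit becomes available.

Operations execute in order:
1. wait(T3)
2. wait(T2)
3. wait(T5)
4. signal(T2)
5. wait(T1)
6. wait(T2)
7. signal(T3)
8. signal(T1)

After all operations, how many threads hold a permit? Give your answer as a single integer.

Answer: 2

Derivation:
Step 1: wait(T3) -> count=2 queue=[] holders={T3}
Step 2: wait(T2) -> count=1 queue=[] holders={T2,T3}
Step 3: wait(T5) -> count=0 queue=[] holders={T2,T3,T5}
Step 4: signal(T2) -> count=1 queue=[] holders={T3,T5}
Step 5: wait(T1) -> count=0 queue=[] holders={T1,T3,T5}
Step 6: wait(T2) -> count=0 queue=[T2] holders={T1,T3,T5}
Step 7: signal(T3) -> count=0 queue=[] holders={T1,T2,T5}
Step 8: signal(T1) -> count=1 queue=[] holders={T2,T5}
Final holders: {T2,T5} -> 2 thread(s)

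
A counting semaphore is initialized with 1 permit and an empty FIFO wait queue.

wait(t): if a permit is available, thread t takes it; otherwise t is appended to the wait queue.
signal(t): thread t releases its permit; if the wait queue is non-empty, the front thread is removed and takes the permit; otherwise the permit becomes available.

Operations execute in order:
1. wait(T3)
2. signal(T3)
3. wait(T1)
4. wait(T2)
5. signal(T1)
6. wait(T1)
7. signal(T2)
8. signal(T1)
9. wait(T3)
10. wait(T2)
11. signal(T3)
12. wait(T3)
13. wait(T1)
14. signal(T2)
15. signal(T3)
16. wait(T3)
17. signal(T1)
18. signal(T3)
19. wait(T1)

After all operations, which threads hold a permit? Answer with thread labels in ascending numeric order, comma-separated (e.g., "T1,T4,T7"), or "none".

Step 1: wait(T3) -> count=0 queue=[] holders={T3}
Step 2: signal(T3) -> count=1 queue=[] holders={none}
Step 3: wait(T1) -> count=0 queue=[] holders={T1}
Step 4: wait(T2) -> count=0 queue=[T2] holders={T1}
Step 5: signal(T1) -> count=0 queue=[] holders={T2}
Step 6: wait(T1) -> count=0 queue=[T1] holders={T2}
Step 7: signal(T2) -> count=0 queue=[] holders={T1}
Step 8: signal(T1) -> count=1 queue=[] holders={none}
Step 9: wait(T3) -> count=0 queue=[] holders={T3}
Step 10: wait(T2) -> count=0 queue=[T2] holders={T3}
Step 11: signal(T3) -> count=0 queue=[] holders={T2}
Step 12: wait(T3) -> count=0 queue=[T3] holders={T2}
Step 13: wait(T1) -> count=0 queue=[T3,T1] holders={T2}
Step 14: signal(T2) -> count=0 queue=[T1] holders={T3}
Step 15: signal(T3) -> count=0 queue=[] holders={T1}
Step 16: wait(T3) -> count=0 queue=[T3] holders={T1}
Step 17: signal(T1) -> count=0 queue=[] holders={T3}
Step 18: signal(T3) -> count=1 queue=[] holders={none}
Step 19: wait(T1) -> count=0 queue=[] holders={T1}
Final holders: T1

Answer: T1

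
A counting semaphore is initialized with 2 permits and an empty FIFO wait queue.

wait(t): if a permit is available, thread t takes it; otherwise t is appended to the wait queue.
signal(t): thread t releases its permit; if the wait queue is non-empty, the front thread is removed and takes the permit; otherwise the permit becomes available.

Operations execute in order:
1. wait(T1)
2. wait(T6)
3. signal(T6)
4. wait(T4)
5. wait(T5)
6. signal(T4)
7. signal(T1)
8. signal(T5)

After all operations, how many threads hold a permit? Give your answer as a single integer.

Step 1: wait(T1) -> count=1 queue=[] holders={T1}
Step 2: wait(T6) -> count=0 queue=[] holders={T1,T6}
Step 3: signal(T6) -> count=1 queue=[] holders={T1}
Step 4: wait(T4) -> count=0 queue=[] holders={T1,T4}
Step 5: wait(T5) -> count=0 queue=[T5] holders={T1,T4}
Step 6: signal(T4) -> count=0 queue=[] holders={T1,T5}
Step 7: signal(T1) -> count=1 queue=[] holders={T5}
Step 8: signal(T5) -> count=2 queue=[] holders={none}
Final holders: {none} -> 0 thread(s)

Answer: 0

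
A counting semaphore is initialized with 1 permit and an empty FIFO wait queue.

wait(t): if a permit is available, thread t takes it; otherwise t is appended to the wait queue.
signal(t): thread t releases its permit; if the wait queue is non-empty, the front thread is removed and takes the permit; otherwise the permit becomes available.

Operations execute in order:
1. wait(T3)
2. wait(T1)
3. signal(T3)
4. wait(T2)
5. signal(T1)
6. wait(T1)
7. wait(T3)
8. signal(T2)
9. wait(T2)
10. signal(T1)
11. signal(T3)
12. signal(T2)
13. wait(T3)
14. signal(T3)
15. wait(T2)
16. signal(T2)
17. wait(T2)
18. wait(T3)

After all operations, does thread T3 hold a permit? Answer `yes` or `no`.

Step 1: wait(T3) -> count=0 queue=[] holders={T3}
Step 2: wait(T1) -> count=0 queue=[T1] holders={T3}
Step 3: signal(T3) -> count=0 queue=[] holders={T1}
Step 4: wait(T2) -> count=0 queue=[T2] holders={T1}
Step 5: signal(T1) -> count=0 queue=[] holders={T2}
Step 6: wait(T1) -> count=0 queue=[T1] holders={T2}
Step 7: wait(T3) -> count=0 queue=[T1,T3] holders={T2}
Step 8: signal(T2) -> count=0 queue=[T3] holders={T1}
Step 9: wait(T2) -> count=0 queue=[T3,T2] holders={T1}
Step 10: signal(T1) -> count=0 queue=[T2] holders={T3}
Step 11: signal(T3) -> count=0 queue=[] holders={T2}
Step 12: signal(T2) -> count=1 queue=[] holders={none}
Step 13: wait(T3) -> count=0 queue=[] holders={T3}
Step 14: signal(T3) -> count=1 queue=[] holders={none}
Step 15: wait(T2) -> count=0 queue=[] holders={T2}
Step 16: signal(T2) -> count=1 queue=[] holders={none}
Step 17: wait(T2) -> count=0 queue=[] holders={T2}
Step 18: wait(T3) -> count=0 queue=[T3] holders={T2}
Final holders: {T2} -> T3 not in holders

Answer: no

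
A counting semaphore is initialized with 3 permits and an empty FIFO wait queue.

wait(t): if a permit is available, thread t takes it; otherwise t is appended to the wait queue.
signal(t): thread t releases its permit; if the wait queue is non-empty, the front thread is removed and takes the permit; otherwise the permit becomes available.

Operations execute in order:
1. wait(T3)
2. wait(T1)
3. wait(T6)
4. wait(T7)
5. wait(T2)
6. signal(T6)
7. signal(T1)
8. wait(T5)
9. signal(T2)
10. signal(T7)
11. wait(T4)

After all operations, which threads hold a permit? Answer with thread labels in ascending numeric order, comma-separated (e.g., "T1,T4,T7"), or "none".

Step 1: wait(T3) -> count=2 queue=[] holders={T3}
Step 2: wait(T1) -> count=1 queue=[] holders={T1,T3}
Step 3: wait(T6) -> count=0 queue=[] holders={T1,T3,T6}
Step 4: wait(T7) -> count=0 queue=[T7] holders={T1,T3,T6}
Step 5: wait(T2) -> count=0 queue=[T7,T2] holders={T1,T3,T6}
Step 6: signal(T6) -> count=0 queue=[T2] holders={T1,T3,T7}
Step 7: signal(T1) -> count=0 queue=[] holders={T2,T3,T7}
Step 8: wait(T5) -> count=0 queue=[T5] holders={T2,T3,T7}
Step 9: signal(T2) -> count=0 queue=[] holders={T3,T5,T7}
Step 10: signal(T7) -> count=1 queue=[] holders={T3,T5}
Step 11: wait(T4) -> count=0 queue=[] holders={T3,T4,T5}
Final holders: T3,T4,T5

Answer: T3,T4,T5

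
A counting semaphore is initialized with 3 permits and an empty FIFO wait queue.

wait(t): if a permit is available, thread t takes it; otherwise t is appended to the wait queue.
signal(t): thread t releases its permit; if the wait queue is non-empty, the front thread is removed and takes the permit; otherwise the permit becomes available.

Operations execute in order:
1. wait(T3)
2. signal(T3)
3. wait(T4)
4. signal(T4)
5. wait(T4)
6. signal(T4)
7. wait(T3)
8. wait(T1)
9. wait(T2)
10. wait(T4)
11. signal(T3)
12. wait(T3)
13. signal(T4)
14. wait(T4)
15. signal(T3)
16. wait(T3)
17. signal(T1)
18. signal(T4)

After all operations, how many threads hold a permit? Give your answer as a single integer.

Step 1: wait(T3) -> count=2 queue=[] holders={T3}
Step 2: signal(T3) -> count=3 queue=[] holders={none}
Step 3: wait(T4) -> count=2 queue=[] holders={T4}
Step 4: signal(T4) -> count=3 queue=[] holders={none}
Step 5: wait(T4) -> count=2 queue=[] holders={T4}
Step 6: signal(T4) -> count=3 queue=[] holders={none}
Step 7: wait(T3) -> count=2 queue=[] holders={T3}
Step 8: wait(T1) -> count=1 queue=[] holders={T1,T3}
Step 9: wait(T2) -> count=0 queue=[] holders={T1,T2,T3}
Step 10: wait(T4) -> count=0 queue=[T4] holders={T1,T2,T3}
Step 11: signal(T3) -> count=0 queue=[] holders={T1,T2,T4}
Step 12: wait(T3) -> count=0 queue=[T3] holders={T1,T2,T4}
Step 13: signal(T4) -> count=0 queue=[] holders={T1,T2,T3}
Step 14: wait(T4) -> count=0 queue=[T4] holders={T1,T2,T3}
Step 15: signal(T3) -> count=0 queue=[] holders={T1,T2,T4}
Step 16: wait(T3) -> count=0 queue=[T3] holders={T1,T2,T4}
Step 17: signal(T1) -> count=0 queue=[] holders={T2,T3,T4}
Step 18: signal(T4) -> count=1 queue=[] holders={T2,T3}
Final holders: {T2,T3} -> 2 thread(s)

Answer: 2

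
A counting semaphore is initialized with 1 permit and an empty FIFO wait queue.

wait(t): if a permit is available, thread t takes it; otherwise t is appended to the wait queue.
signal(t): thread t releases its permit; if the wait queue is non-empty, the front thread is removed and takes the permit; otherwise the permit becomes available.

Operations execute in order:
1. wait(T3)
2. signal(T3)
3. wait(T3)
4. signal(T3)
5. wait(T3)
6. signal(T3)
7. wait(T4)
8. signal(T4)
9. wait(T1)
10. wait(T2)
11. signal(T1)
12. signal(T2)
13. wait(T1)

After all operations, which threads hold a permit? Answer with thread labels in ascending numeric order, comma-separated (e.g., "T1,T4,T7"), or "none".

Answer: T1

Derivation:
Step 1: wait(T3) -> count=0 queue=[] holders={T3}
Step 2: signal(T3) -> count=1 queue=[] holders={none}
Step 3: wait(T3) -> count=0 queue=[] holders={T3}
Step 4: signal(T3) -> count=1 queue=[] holders={none}
Step 5: wait(T3) -> count=0 queue=[] holders={T3}
Step 6: signal(T3) -> count=1 queue=[] holders={none}
Step 7: wait(T4) -> count=0 queue=[] holders={T4}
Step 8: signal(T4) -> count=1 queue=[] holders={none}
Step 9: wait(T1) -> count=0 queue=[] holders={T1}
Step 10: wait(T2) -> count=0 queue=[T2] holders={T1}
Step 11: signal(T1) -> count=0 queue=[] holders={T2}
Step 12: signal(T2) -> count=1 queue=[] holders={none}
Step 13: wait(T1) -> count=0 queue=[] holders={T1}
Final holders: T1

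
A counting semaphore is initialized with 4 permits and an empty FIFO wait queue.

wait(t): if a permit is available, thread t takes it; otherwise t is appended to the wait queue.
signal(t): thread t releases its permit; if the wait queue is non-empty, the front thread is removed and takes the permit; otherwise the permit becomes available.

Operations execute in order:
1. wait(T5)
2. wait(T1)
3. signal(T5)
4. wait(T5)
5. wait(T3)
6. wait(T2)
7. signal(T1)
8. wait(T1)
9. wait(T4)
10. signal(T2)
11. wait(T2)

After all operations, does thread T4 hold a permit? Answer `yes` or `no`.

Answer: yes

Derivation:
Step 1: wait(T5) -> count=3 queue=[] holders={T5}
Step 2: wait(T1) -> count=2 queue=[] holders={T1,T5}
Step 3: signal(T5) -> count=3 queue=[] holders={T1}
Step 4: wait(T5) -> count=2 queue=[] holders={T1,T5}
Step 5: wait(T3) -> count=1 queue=[] holders={T1,T3,T5}
Step 6: wait(T2) -> count=0 queue=[] holders={T1,T2,T3,T5}
Step 7: signal(T1) -> count=1 queue=[] holders={T2,T3,T5}
Step 8: wait(T1) -> count=0 queue=[] holders={T1,T2,T3,T5}
Step 9: wait(T4) -> count=0 queue=[T4] holders={T1,T2,T3,T5}
Step 10: signal(T2) -> count=0 queue=[] holders={T1,T3,T4,T5}
Step 11: wait(T2) -> count=0 queue=[T2] holders={T1,T3,T4,T5}
Final holders: {T1,T3,T4,T5} -> T4 in holders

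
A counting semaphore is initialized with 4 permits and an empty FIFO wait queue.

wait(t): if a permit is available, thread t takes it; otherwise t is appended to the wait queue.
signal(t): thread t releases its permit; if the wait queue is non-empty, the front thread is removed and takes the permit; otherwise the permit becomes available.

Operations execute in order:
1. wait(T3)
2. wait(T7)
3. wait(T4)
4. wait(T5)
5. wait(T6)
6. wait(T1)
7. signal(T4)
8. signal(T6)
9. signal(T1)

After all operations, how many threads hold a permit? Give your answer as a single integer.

Step 1: wait(T3) -> count=3 queue=[] holders={T3}
Step 2: wait(T7) -> count=2 queue=[] holders={T3,T7}
Step 3: wait(T4) -> count=1 queue=[] holders={T3,T4,T7}
Step 4: wait(T5) -> count=0 queue=[] holders={T3,T4,T5,T7}
Step 5: wait(T6) -> count=0 queue=[T6] holders={T3,T4,T5,T7}
Step 6: wait(T1) -> count=0 queue=[T6,T1] holders={T3,T4,T5,T7}
Step 7: signal(T4) -> count=0 queue=[T1] holders={T3,T5,T6,T7}
Step 8: signal(T6) -> count=0 queue=[] holders={T1,T3,T5,T7}
Step 9: signal(T1) -> count=1 queue=[] holders={T3,T5,T7}
Final holders: {T3,T5,T7} -> 3 thread(s)

Answer: 3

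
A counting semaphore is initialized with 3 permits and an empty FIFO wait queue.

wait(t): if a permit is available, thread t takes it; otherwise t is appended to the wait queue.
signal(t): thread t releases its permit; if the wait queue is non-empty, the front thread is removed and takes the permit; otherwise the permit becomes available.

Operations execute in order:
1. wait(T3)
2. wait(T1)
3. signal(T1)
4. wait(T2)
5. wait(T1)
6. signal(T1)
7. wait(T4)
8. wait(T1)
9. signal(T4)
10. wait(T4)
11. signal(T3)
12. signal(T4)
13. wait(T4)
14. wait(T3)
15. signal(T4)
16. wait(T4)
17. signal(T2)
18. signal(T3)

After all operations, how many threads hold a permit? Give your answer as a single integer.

Answer: 2

Derivation:
Step 1: wait(T3) -> count=2 queue=[] holders={T3}
Step 2: wait(T1) -> count=1 queue=[] holders={T1,T3}
Step 3: signal(T1) -> count=2 queue=[] holders={T3}
Step 4: wait(T2) -> count=1 queue=[] holders={T2,T3}
Step 5: wait(T1) -> count=0 queue=[] holders={T1,T2,T3}
Step 6: signal(T1) -> count=1 queue=[] holders={T2,T3}
Step 7: wait(T4) -> count=0 queue=[] holders={T2,T3,T4}
Step 8: wait(T1) -> count=0 queue=[T1] holders={T2,T3,T4}
Step 9: signal(T4) -> count=0 queue=[] holders={T1,T2,T3}
Step 10: wait(T4) -> count=0 queue=[T4] holders={T1,T2,T3}
Step 11: signal(T3) -> count=0 queue=[] holders={T1,T2,T4}
Step 12: signal(T4) -> count=1 queue=[] holders={T1,T2}
Step 13: wait(T4) -> count=0 queue=[] holders={T1,T2,T4}
Step 14: wait(T3) -> count=0 queue=[T3] holders={T1,T2,T4}
Step 15: signal(T4) -> count=0 queue=[] holders={T1,T2,T3}
Step 16: wait(T4) -> count=0 queue=[T4] holders={T1,T2,T3}
Step 17: signal(T2) -> count=0 queue=[] holders={T1,T3,T4}
Step 18: signal(T3) -> count=1 queue=[] holders={T1,T4}
Final holders: {T1,T4} -> 2 thread(s)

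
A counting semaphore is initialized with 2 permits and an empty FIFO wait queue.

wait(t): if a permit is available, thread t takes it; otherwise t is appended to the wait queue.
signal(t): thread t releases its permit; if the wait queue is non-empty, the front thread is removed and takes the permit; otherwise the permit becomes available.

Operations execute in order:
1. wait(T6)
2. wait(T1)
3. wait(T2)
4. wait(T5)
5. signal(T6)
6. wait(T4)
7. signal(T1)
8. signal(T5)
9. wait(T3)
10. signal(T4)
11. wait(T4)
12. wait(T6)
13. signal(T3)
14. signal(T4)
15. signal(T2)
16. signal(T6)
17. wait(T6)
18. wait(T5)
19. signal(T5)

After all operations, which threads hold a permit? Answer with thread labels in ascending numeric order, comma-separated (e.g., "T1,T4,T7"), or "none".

Step 1: wait(T6) -> count=1 queue=[] holders={T6}
Step 2: wait(T1) -> count=0 queue=[] holders={T1,T6}
Step 3: wait(T2) -> count=0 queue=[T2] holders={T1,T6}
Step 4: wait(T5) -> count=0 queue=[T2,T5] holders={T1,T6}
Step 5: signal(T6) -> count=0 queue=[T5] holders={T1,T2}
Step 6: wait(T4) -> count=0 queue=[T5,T4] holders={T1,T2}
Step 7: signal(T1) -> count=0 queue=[T4] holders={T2,T5}
Step 8: signal(T5) -> count=0 queue=[] holders={T2,T4}
Step 9: wait(T3) -> count=0 queue=[T3] holders={T2,T4}
Step 10: signal(T4) -> count=0 queue=[] holders={T2,T3}
Step 11: wait(T4) -> count=0 queue=[T4] holders={T2,T3}
Step 12: wait(T6) -> count=0 queue=[T4,T6] holders={T2,T3}
Step 13: signal(T3) -> count=0 queue=[T6] holders={T2,T4}
Step 14: signal(T4) -> count=0 queue=[] holders={T2,T6}
Step 15: signal(T2) -> count=1 queue=[] holders={T6}
Step 16: signal(T6) -> count=2 queue=[] holders={none}
Step 17: wait(T6) -> count=1 queue=[] holders={T6}
Step 18: wait(T5) -> count=0 queue=[] holders={T5,T6}
Step 19: signal(T5) -> count=1 queue=[] holders={T6}
Final holders: T6

Answer: T6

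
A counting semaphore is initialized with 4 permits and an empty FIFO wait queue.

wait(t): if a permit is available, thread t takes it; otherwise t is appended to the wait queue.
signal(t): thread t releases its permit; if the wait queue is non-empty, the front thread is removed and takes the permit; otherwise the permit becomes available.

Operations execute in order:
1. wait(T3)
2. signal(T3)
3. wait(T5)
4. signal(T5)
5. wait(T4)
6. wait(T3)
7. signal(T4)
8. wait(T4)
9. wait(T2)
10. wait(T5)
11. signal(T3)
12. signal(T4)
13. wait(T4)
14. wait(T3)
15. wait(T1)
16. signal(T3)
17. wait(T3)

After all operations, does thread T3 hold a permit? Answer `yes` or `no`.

Answer: no

Derivation:
Step 1: wait(T3) -> count=3 queue=[] holders={T3}
Step 2: signal(T3) -> count=4 queue=[] holders={none}
Step 3: wait(T5) -> count=3 queue=[] holders={T5}
Step 4: signal(T5) -> count=4 queue=[] holders={none}
Step 5: wait(T4) -> count=3 queue=[] holders={T4}
Step 6: wait(T3) -> count=2 queue=[] holders={T3,T4}
Step 7: signal(T4) -> count=3 queue=[] holders={T3}
Step 8: wait(T4) -> count=2 queue=[] holders={T3,T4}
Step 9: wait(T2) -> count=1 queue=[] holders={T2,T3,T4}
Step 10: wait(T5) -> count=0 queue=[] holders={T2,T3,T4,T5}
Step 11: signal(T3) -> count=1 queue=[] holders={T2,T4,T5}
Step 12: signal(T4) -> count=2 queue=[] holders={T2,T5}
Step 13: wait(T4) -> count=1 queue=[] holders={T2,T4,T5}
Step 14: wait(T3) -> count=0 queue=[] holders={T2,T3,T4,T5}
Step 15: wait(T1) -> count=0 queue=[T1] holders={T2,T3,T4,T5}
Step 16: signal(T3) -> count=0 queue=[] holders={T1,T2,T4,T5}
Step 17: wait(T3) -> count=0 queue=[T3] holders={T1,T2,T4,T5}
Final holders: {T1,T2,T4,T5} -> T3 not in holders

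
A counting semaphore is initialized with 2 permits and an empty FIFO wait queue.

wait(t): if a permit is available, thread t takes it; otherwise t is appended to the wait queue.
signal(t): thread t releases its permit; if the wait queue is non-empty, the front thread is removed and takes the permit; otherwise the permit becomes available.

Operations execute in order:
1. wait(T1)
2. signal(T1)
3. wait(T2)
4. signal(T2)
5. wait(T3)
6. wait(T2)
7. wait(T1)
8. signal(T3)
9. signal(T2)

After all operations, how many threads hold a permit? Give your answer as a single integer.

Step 1: wait(T1) -> count=1 queue=[] holders={T1}
Step 2: signal(T1) -> count=2 queue=[] holders={none}
Step 3: wait(T2) -> count=1 queue=[] holders={T2}
Step 4: signal(T2) -> count=2 queue=[] holders={none}
Step 5: wait(T3) -> count=1 queue=[] holders={T3}
Step 6: wait(T2) -> count=0 queue=[] holders={T2,T3}
Step 7: wait(T1) -> count=0 queue=[T1] holders={T2,T3}
Step 8: signal(T3) -> count=0 queue=[] holders={T1,T2}
Step 9: signal(T2) -> count=1 queue=[] holders={T1}
Final holders: {T1} -> 1 thread(s)

Answer: 1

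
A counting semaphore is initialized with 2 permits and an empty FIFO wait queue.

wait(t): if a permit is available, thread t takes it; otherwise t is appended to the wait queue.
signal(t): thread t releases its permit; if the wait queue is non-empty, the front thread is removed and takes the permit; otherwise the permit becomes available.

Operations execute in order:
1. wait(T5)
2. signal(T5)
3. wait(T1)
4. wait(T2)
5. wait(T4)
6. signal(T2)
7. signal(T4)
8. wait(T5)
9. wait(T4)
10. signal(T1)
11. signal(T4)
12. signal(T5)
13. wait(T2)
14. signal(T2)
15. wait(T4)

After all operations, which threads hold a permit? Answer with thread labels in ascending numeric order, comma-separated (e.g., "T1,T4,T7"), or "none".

Step 1: wait(T5) -> count=1 queue=[] holders={T5}
Step 2: signal(T5) -> count=2 queue=[] holders={none}
Step 3: wait(T1) -> count=1 queue=[] holders={T1}
Step 4: wait(T2) -> count=0 queue=[] holders={T1,T2}
Step 5: wait(T4) -> count=0 queue=[T4] holders={T1,T2}
Step 6: signal(T2) -> count=0 queue=[] holders={T1,T4}
Step 7: signal(T4) -> count=1 queue=[] holders={T1}
Step 8: wait(T5) -> count=0 queue=[] holders={T1,T5}
Step 9: wait(T4) -> count=0 queue=[T4] holders={T1,T5}
Step 10: signal(T1) -> count=0 queue=[] holders={T4,T5}
Step 11: signal(T4) -> count=1 queue=[] holders={T5}
Step 12: signal(T5) -> count=2 queue=[] holders={none}
Step 13: wait(T2) -> count=1 queue=[] holders={T2}
Step 14: signal(T2) -> count=2 queue=[] holders={none}
Step 15: wait(T4) -> count=1 queue=[] holders={T4}
Final holders: T4

Answer: T4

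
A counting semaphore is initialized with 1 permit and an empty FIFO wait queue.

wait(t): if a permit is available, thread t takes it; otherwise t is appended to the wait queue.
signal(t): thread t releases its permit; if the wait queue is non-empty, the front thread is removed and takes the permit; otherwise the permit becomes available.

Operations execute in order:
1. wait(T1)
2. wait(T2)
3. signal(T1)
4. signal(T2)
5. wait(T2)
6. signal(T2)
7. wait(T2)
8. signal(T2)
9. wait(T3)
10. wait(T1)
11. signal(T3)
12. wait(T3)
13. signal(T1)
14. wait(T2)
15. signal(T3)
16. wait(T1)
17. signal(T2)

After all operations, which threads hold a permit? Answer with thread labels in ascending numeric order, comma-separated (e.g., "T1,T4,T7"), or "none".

Step 1: wait(T1) -> count=0 queue=[] holders={T1}
Step 2: wait(T2) -> count=0 queue=[T2] holders={T1}
Step 3: signal(T1) -> count=0 queue=[] holders={T2}
Step 4: signal(T2) -> count=1 queue=[] holders={none}
Step 5: wait(T2) -> count=0 queue=[] holders={T2}
Step 6: signal(T2) -> count=1 queue=[] holders={none}
Step 7: wait(T2) -> count=0 queue=[] holders={T2}
Step 8: signal(T2) -> count=1 queue=[] holders={none}
Step 9: wait(T3) -> count=0 queue=[] holders={T3}
Step 10: wait(T1) -> count=0 queue=[T1] holders={T3}
Step 11: signal(T3) -> count=0 queue=[] holders={T1}
Step 12: wait(T3) -> count=0 queue=[T3] holders={T1}
Step 13: signal(T1) -> count=0 queue=[] holders={T3}
Step 14: wait(T2) -> count=0 queue=[T2] holders={T3}
Step 15: signal(T3) -> count=0 queue=[] holders={T2}
Step 16: wait(T1) -> count=0 queue=[T1] holders={T2}
Step 17: signal(T2) -> count=0 queue=[] holders={T1}
Final holders: T1

Answer: T1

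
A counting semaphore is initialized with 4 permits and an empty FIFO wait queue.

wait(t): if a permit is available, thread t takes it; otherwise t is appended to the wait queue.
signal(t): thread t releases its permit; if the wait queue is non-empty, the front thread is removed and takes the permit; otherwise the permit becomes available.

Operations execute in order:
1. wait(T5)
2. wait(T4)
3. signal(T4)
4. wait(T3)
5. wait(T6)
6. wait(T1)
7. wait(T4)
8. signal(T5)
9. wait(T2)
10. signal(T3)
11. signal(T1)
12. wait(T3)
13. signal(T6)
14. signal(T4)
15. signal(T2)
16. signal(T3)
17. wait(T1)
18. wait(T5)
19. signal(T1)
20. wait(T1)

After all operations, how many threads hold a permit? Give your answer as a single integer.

Step 1: wait(T5) -> count=3 queue=[] holders={T5}
Step 2: wait(T4) -> count=2 queue=[] holders={T4,T5}
Step 3: signal(T4) -> count=3 queue=[] holders={T5}
Step 4: wait(T3) -> count=2 queue=[] holders={T3,T5}
Step 5: wait(T6) -> count=1 queue=[] holders={T3,T5,T6}
Step 6: wait(T1) -> count=0 queue=[] holders={T1,T3,T5,T6}
Step 7: wait(T4) -> count=0 queue=[T4] holders={T1,T3,T5,T6}
Step 8: signal(T5) -> count=0 queue=[] holders={T1,T3,T4,T6}
Step 9: wait(T2) -> count=0 queue=[T2] holders={T1,T3,T4,T6}
Step 10: signal(T3) -> count=0 queue=[] holders={T1,T2,T4,T6}
Step 11: signal(T1) -> count=1 queue=[] holders={T2,T4,T6}
Step 12: wait(T3) -> count=0 queue=[] holders={T2,T3,T4,T6}
Step 13: signal(T6) -> count=1 queue=[] holders={T2,T3,T4}
Step 14: signal(T4) -> count=2 queue=[] holders={T2,T3}
Step 15: signal(T2) -> count=3 queue=[] holders={T3}
Step 16: signal(T3) -> count=4 queue=[] holders={none}
Step 17: wait(T1) -> count=3 queue=[] holders={T1}
Step 18: wait(T5) -> count=2 queue=[] holders={T1,T5}
Step 19: signal(T1) -> count=3 queue=[] holders={T5}
Step 20: wait(T1) -> count=2 queue=[] holders={T1,T5}
Final holders: {T1,T5} -> 2 thread(s)

Answer: 2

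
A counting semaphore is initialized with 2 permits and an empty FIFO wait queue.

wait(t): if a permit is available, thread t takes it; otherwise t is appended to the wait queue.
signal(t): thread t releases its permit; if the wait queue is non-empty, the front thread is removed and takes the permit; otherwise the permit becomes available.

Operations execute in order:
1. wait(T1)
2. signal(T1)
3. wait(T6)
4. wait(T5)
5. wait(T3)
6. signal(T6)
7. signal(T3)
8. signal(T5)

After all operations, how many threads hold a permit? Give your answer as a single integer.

Answer: 0

Derivation:
Step 1: wait(T1) -> count=1 queue=[] holders={T1}
Step 2: signal(T1) -> count=2 queue=[] holders={none}
Step 3: wait(T6) -> count=1 queue=[] holders={T6}
Step 4: wait(T5) -> count=0 queue=[] holders={T5,T6}
Step 5: wait(T3) -> count=0 queue=[T3] holders={T5,T6}
Step 6: signal(T6) -> count=0 queue=[] holders={T3,T5}
Step 7: signal(T3) -> count=1 queue=[] holders={T5}
Step 8: signal(T5) -> count=2 queue=[] holders={none}
Final holders: {none} -> 0 thread(s)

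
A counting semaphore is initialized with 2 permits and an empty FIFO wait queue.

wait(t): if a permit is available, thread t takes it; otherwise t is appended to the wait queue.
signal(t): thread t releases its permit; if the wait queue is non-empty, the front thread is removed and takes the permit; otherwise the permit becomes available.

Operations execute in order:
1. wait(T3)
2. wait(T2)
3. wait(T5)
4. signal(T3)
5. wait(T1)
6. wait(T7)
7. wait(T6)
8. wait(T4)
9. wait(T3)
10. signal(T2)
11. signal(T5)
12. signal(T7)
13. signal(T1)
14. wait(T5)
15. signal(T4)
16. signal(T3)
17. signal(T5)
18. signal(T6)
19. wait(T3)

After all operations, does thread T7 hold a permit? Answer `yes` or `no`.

Step 1: wait(T3) -> count=1 queue=[] holders={T3}
Step 2: wait(T2) -> count=0 queue=[] holders={T2,T3}
Step 3: wait(T5) -> count=0 queue=[T5] holders={T2,T3}
Step 4: signal(T3) -> count=0 queue=[] holders={T2,T5}
Step 5: wait(T1) -> count=0 queue=[T1] holders={T2,T5}
Step 6: wait(T7) -> count=0 queue=[T1,T7] holders={T2,T5}
Step 7: wait(T6) -> count=0 queue=[T1,T7,T6] holders={T2,T5}
Step 8: wait(T4) -> count=0 queue=[T1,T7,T6,T4] holders={T2,T5}
Step 9: wait(T3) -> count=0 queue=[T1,T7,T6,T4,T3] holders={T2,T5}
Step 10: signal(T2) -> count=0 queue=[T7,T6,T4,T3] holders={T1,T5}
Step 11: signal(T5) -> count=0 queue=[T6,T4,T3] holders={T1,T7}
Step 12: signal(T7) -> count=0 queue=[T4,T3] holders={T1,T6}
Step 13: signal(T1) -> count=0 queue=[T3] holders={T4,T6}
Step 14: wait(T5) -> count=0 queue=[T3,T5] holders={T4,T6}
Step 15: signal(T4) -> count=0 queue=[T5] holders={T3,T6}
Step 16: signal(T3) -> count=0 queue=[] holders={T5,T6}
Step 17: signal(T5) -> count=1 queue=[] holders={T6}
Step 18: signal(T6) -> count=2 queue=[] holders={none}
Step 19: wait(T3) -> count=1 queue=[] holders={T3}
Final holders: {T3} -> T7 not in holders

Answer: no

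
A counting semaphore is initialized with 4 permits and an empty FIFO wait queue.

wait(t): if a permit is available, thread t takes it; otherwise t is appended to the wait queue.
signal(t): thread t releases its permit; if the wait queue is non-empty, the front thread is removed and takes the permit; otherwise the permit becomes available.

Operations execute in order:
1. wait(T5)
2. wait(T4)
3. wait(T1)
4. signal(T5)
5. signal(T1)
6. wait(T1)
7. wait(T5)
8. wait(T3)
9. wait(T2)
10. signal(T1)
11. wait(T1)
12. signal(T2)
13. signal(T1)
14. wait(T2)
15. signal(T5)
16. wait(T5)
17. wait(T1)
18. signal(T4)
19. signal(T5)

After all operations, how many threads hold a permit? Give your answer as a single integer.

Step 1: wait(T5) -> count=3 queue=[] holders={T5}
Step 2: wait(T4) -> count=2 queue=[] holders={T4,T5}
Step 3: wait(T1) -> count=1 queue=[] holders={T1,T4,T5}
Step 4: signal(T5) -> count=2 queue=[] holders={T1,T4}
Step 5: signal(T1) -> count=3 queue=[] holders={T4}
Step 6: wait(T1) -> count=2 queue=[] holders={T1,T4}
Step 7: wait(T5) -> count=1 queue=[] holders={T1,T4,T5}
Step 8: wait(T3) -> count=0 queue=[] holders={T1,T3,T4,T5}
Step 9: wait(T2) -> count=0 queue=[T2] holders={T1,T3,T4,T5}
Step 10: signal(T1) -> count=0 queue=[] holders={T2,T3,T4,T5}
Step 11: wait(T1) -> count=0 queue=[T1] holders={T2,T3,T4,T5}
Step 12: signal(T2) -> count=0 queue=[] holders={T1,T3,T4,T5}
Step 13: signal(T1) -> count=1 queue=[] holders={T3,T4,T5}
Step 14: wait(T2) -> count=0 queue=[] holders={T2,T3,T4,T5}
Step 15: signal(T5) -> count=1 queue=[] holders={T2,T3,T4}
Step 16: wait(T5) -> count=0 queue=[] holders={T2,T3,T4,T5}
Step 17: wait(T1) -> count=0 queue=[T1] holders={T2,T3,T4,T5}
Step 18: signal(T4) -> count=0 queue=[] holders={T1,T2,T3,T5}
Step 19: signal(T5) -> count=1 queue=[] holders={T1,T2,T3}
Final holders: {T1,T2,T3} -> 3 thread(s)

Answer: 3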